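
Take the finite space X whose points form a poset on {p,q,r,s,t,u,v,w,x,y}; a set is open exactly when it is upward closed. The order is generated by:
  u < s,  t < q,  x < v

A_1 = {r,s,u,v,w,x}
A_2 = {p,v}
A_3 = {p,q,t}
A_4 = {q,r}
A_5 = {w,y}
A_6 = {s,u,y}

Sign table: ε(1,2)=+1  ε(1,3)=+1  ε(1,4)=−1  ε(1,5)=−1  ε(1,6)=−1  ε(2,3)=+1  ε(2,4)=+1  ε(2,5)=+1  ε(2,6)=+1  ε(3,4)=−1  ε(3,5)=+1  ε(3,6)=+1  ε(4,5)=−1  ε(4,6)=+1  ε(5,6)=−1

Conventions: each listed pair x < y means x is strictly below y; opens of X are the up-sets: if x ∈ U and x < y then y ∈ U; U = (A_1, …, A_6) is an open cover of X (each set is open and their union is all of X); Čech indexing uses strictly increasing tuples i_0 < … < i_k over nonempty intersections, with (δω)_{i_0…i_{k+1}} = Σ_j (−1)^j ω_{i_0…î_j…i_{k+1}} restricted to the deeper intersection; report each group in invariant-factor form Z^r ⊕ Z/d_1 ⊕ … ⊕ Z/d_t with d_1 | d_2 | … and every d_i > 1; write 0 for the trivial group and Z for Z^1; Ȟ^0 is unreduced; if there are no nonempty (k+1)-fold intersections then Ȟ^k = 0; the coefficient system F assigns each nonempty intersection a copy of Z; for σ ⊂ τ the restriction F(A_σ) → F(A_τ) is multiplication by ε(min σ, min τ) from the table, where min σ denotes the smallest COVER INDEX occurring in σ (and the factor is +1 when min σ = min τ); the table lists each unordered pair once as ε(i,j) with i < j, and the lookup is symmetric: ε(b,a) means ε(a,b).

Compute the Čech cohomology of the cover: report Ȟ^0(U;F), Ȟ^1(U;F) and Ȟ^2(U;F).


Ȟ^0 = 0,  Ȟ^1 = Z ⊕ Z/2,  Ȟ^2 = 0

nonempty overlaps:
  A12={v} A14={r} A15={w} A16={s,u} A23={p} A34={q} A56={y}
C dims 6,7; δ0: rk 6, SNF 1^5·2
degree 0: 6−6−0 = 0 → Ȟ^0 ≅ 0
degree 1: 7−0−6 = 1 plus torsion [2] → Ȟ^1 ≅ Z ⊕ Z/2
degree 2: 0−0−0 = 0 → Ȟ^2 ≅ 0


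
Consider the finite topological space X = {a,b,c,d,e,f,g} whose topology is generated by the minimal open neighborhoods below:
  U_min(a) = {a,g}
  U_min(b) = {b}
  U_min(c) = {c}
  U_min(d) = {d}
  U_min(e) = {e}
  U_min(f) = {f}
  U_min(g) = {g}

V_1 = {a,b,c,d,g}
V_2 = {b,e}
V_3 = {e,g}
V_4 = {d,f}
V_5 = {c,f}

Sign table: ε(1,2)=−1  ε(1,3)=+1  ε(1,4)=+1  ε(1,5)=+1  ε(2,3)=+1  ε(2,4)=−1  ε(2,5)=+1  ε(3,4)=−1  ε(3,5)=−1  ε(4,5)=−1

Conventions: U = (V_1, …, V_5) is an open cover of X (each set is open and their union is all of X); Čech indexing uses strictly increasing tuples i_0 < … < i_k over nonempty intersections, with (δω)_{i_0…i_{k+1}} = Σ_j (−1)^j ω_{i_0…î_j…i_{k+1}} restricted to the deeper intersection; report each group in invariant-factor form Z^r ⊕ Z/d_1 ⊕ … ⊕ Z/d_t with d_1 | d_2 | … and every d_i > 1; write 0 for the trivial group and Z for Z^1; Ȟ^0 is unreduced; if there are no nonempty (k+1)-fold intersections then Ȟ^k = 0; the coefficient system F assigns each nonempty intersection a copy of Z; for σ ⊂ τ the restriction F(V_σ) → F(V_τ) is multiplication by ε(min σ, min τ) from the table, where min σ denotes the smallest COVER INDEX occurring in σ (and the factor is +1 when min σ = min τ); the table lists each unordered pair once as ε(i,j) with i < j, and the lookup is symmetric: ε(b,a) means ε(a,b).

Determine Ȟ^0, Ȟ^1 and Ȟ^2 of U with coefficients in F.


nonempty intersections:
  V12={b} V13={g} V14={d} V15={c} V23={e} V45={f}
C dims 5,6; δ0: rk 5, SNF 1^4·2
Ȟ^0: (5−5)−0=0 ⇒ 0
Ȟ^1: (6−0)−5=1 plus torsion [2] ⇒ Z ⊕ Z/2
Ȟ^2: (0−0)−0=0 ⇒ 0

Ȟ^0 = 0,  Ȟ^1 = Z ⊕ Z/2,  Ȟ^2 = 0


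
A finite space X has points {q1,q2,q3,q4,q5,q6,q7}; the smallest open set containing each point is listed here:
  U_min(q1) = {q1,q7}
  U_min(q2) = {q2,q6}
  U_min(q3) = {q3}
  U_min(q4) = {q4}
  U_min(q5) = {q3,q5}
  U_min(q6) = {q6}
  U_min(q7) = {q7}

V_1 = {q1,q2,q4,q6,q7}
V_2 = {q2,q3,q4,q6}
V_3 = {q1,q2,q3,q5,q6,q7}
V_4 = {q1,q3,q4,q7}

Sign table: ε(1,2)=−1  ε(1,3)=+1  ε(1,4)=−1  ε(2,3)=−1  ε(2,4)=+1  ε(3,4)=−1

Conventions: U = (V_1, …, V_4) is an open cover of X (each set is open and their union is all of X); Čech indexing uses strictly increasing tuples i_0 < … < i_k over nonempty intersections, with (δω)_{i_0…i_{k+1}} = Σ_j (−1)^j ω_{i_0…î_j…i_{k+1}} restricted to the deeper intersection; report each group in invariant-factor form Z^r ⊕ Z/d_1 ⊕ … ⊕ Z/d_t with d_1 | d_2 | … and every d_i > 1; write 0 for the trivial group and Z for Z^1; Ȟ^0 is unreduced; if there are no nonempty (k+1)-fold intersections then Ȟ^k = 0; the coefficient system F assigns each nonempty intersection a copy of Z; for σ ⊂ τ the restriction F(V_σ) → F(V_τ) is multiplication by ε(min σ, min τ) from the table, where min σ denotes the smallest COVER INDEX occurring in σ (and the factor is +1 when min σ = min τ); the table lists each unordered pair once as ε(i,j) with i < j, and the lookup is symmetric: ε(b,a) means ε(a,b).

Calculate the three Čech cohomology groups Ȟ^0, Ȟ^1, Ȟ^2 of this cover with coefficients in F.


Ȟ^0 = Z, Ȟ^1 = 0, Ȟ^2 = Z

nerve of the cover:
  V12={q2,q4,q6} V13={q1,q2,q6,q7} V14={q1,q4,q7} V23={q2,q3,q6} V24={q3,q4} V34={q1,q3,q7}
  V123={q2,q6} V124={q4} V134={q1,q7} V234={q3}
C dims 4,6,4; δ0: rk 3, SNF 1^3; δ1: rk 3, SNF 1^3
Ȟ^0 = (4 − 3) − 0 = 1, so Ȟ^0 ≅ Z
Ȟ^1 = (6 − 3) − 3 = 0, so Ȟ^1 ≅ 0
Ȟ^2 = (4 − 0) − 3 = 1, so Ȟ^2 ≅ Z


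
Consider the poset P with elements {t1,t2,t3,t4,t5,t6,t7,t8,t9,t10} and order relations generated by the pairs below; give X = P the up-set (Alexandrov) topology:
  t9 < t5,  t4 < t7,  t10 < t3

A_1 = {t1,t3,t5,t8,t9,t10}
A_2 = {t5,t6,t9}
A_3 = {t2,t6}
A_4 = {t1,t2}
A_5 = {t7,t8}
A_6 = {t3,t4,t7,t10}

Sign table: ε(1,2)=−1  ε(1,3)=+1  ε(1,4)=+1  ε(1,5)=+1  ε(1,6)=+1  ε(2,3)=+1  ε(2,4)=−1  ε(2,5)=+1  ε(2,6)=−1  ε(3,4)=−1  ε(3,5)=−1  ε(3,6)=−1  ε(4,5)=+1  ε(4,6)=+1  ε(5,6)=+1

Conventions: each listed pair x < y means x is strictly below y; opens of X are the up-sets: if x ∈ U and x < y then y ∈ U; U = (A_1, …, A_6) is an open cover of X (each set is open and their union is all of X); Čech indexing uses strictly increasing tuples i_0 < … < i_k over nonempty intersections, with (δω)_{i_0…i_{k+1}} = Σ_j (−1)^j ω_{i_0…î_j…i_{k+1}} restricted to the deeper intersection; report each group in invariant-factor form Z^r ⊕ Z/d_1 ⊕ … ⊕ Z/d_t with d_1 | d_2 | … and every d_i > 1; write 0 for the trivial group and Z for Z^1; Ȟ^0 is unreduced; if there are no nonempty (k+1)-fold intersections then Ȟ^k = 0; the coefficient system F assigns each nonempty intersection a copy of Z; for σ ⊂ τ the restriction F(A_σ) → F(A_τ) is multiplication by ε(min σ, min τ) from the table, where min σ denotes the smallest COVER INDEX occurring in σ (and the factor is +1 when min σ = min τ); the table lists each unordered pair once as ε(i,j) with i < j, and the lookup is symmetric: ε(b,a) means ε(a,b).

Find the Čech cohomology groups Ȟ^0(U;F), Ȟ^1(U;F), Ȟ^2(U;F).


Ȟ^0(U;F) ≅ Z, Ȟ^1(U;F) ≅ Z^2 and Ȟ^2(U;F) ≅ 0

intersection data:
  A12={t5,t9} A14={t1} A15={t8} A16={t3,t10} A23={t6} A34={t2} A56={t7}
C dims 6,7; δ0: rk 5, SNF 1^5
Ȟ^0 = (6 − 5) − 0 = 1, so Ȟ^0 ≅ Z
Ȟ^1 = (7 − 0) − 5 = 2, so Ȟ^1 ≅ Z^2
Ȟ^2 = (0 − 0) − 0 = 0, so Ȟ^2 ≅ 0


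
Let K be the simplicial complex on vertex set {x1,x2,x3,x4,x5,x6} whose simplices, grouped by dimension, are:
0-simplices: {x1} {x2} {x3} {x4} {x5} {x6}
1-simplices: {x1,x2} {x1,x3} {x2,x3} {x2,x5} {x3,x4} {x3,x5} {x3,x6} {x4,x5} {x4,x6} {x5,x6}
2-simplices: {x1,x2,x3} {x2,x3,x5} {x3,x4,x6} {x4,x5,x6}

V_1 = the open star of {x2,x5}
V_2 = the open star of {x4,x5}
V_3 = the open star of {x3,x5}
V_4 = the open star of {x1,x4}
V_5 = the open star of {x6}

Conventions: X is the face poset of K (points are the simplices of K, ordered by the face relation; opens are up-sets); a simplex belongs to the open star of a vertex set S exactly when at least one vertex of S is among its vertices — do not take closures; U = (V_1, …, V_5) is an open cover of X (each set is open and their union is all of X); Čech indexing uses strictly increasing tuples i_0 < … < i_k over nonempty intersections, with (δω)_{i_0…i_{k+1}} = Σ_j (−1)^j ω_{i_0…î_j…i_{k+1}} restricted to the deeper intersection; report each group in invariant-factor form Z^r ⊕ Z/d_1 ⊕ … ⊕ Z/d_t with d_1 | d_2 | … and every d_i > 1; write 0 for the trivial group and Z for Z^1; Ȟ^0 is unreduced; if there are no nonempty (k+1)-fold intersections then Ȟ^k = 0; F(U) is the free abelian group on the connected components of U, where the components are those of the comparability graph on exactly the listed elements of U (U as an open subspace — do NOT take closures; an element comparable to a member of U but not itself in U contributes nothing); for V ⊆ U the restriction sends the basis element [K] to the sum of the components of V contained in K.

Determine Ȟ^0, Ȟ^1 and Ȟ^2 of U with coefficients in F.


Ȟ^0 ≅ Z, Ȟ^1 ≅ Z and Ȟ^2 ≅ 0

nonempty overlaps:
  V1={{x2},{x5},{x1,x2},{x2,x3},{x2,x5},{x3,x5},{x4,x5},{x5,x6},{x1,x2,x3},{x2,x3,x5},{x4,x5,x6}} V2={{x4},{x5},{x2,x5},{x3,x4},{x3,x5},{x4,x5},{x4,x6},{x5,x6},{x2,x3,x5},{x3,x4,x6},{x4,x5,x6}} V3={{x3},{x5},{x1,x3},{x2,x3},{x2,x5},{x3,x4},{x3,x5},{x3,x6},{x4,x5},{x5,x6},{x1,x2,x3},{x2,x3,x5},{x3,x4,x6},{x4,x5,x6}} V4={{x1},{x4},{x1,x2},{x1,x3},{x3,x4},{x4,x5},{x4,x6},{x1,x2,x3},{x3,x4,x6},{x4,x5,x6}} V5={{x6},{x3,x6},{x4,x6},{x5,x6},{x3,x4,x6},{x4,x5,x6}}
  V12={{x5},{x2,x5},{x3,x5},{x4,x5},{x5,x6},{x2,x3,x5},{x4,x5,x6}} V13={{x5},{x2,x3},{x2,x5},{x3,x5},{x4,x5},{x5,x6},{x1,x2,x3},{x2,x3,x5},{x4,x5,x6}} V14={{x1,x2},{x4,x5},{x1,x2,x3},{x4,x5,x6}} V15={{x5,x6},{x4,x5,x6}} V23={{x5},{x2,x5},{x3,x4},{x3,x5},{x4,x5},{x5,x6},{x2,x3,x5},{x3,x4,x6},{x4,x5,x6}} V24={{x4},{x3,x4},{x4,x5},{x4,x6},{x3,x4,x6},{x4,x5,x6}} V25={{x4,x6},{x5,x6},{x3,x4,x6},{x4,x5,x6}} V34={{x1,x3},{x3,x4},{x4,x5},{x1,x2,x3},{x3,x4,x6},{x4,x5,x6}} V35={{x3,x6},{x5,x6},{x3,x4,x6},{x4,x5,x6}} V45={{x4,x6},{x3,x4,x6},{x4,x5,x6}}
  V123={{x5},{x2,x5},{x3,x5},{x4,x5},{x5,x6},{x2,x3,x5},{x4,x5,x6}} V124={{x4,x5},{x4,x5,x6}} V125={{x5,x6},{x4,x5,x6}} V134={{x4,x5},{x1,x2,x3},{x4,x5,x6}} V135={{x5,x6},{x4,x5,x6}} V145={{x4,x5,x6}} V234={{x3,x4},{x4,x5},{x3,x4,x6},{x4,x5,x6}} V235={{x5,x6},{x3,x4,x6},{x4,x5,x6}} V245={{x4,x6},{x3,x4,x6},{x4,x5,x6}} V345={{x3,x4,x6},{x4,x5,x6}}
  V1234={{x4,x5},{x4,x5,x6}} V1235={{x5,x6},{x4,x5,x6}} V1245={{x4,x5,x6}} V1345={{x4,x5,x6}} V2345={{x3,x4,x6},{x4,x5,x6}}
  V12345={{x4,x5,x6}}
components per intersection:
  V1: {{x2},{x5},{x1,x2},{x2,x3},{x2,x5},{x3,x5},{x4,x5},{x5,x6},{x1,x2,x3},{x2,x3,x5},{x4,x5,x6}}
  V2: {{x4},{x5},{x2,x5},{x3,x4},{x3,x5},{x4,x5},{x4,x6},{x5,x6},{x2,x3,x5},{x3,x4,x6},{x4,x5,x6}}
  V3: {{x3},{x5},{x1,x3},{x2,x3},{x2,x5},{x3,x4},{x3,x5},{x3,x6},{x4,x5},{x5,x6},{x1,x2,x3},{x2,x3,x5},{x3,x4,x6},{x4,x5,x6}}
  V4: {{x1},{x1,x2},{x1,x3},{x1,x2,x3}} {{x4},{x3,x4},{x4,x5},{x4,x6},{x3,x4,x6},{x4,x5,x6}}
  V5: {{x6},{x3,x6},{x4,x6},{x5,x6},{x3,x4,x6},{x4,x5,x6}}
  V12: {{x5},{x2,x5},{x3,x5},{x4,x5},{x5,x6},{x2,x3,x5},{x4,x5,x6}}
  V13: {{x5},{x2,x3},{x2,x5},{x3,x5},{x4,x5},{x5,x6},{x1,x2,x3},{x2,x3,x5},{x4,x5,x6}}
  V14: {{x1,x2},{x1,x2,x3}} {{x4,x5},{x4,x5,x6}}
  V15: {{x5,x6},{x4,x5,x6}}
  V23: {{x5},{x2,x5},{x3,x5},{x4,x5},{x5,x6},{x2,x3,x5},{x4,x5,x6}} {{x3,x4},{x3,x4,x6}}
  V24: {{x4},{x3,x4},{x4,x5},{x4,x6},{x3,x4,x6},{x4,x5,x6}}
  V25: {{x4,x6},{x5,x6},{x3,x4,x6},{x4,x5,x6}}
  V34: {{x1,x3},{x1,x2,x3}} {{x3,x4},{x3,x4,x6}} {{x4,x5},{x4,x5,x6}}
  V35: {{x3,x6},{x3,x4,x6}} {{x5,x6},{x4,x5,x6}}
  V45: {{x4,x6},{x3,x4,x6},{x4,x5,x6}}
  V123: {{x5},{x2,x5},{x3,x5},{x4,x5},{x5,x6},{x2,x3,x5},{x4,x5,x6}}
  V124: {{x4,x5},{x4,x5,x6}}
  V125: {{x5,x6},{x4,x5,x6}}
  V134: {{x4,x5},{x4,x5,x6}} {{x1,x2,x3}}
  V135: {{x5,x6},{x4,x5,x6}}
  V145: {{x4,x5,x6}}
  V234: {{x3,x4},{x3,x4,x6}} {{x4,x5},{x4,x5,x6}}
  V235: {{x5,x6},{x4,x5,x6}} {{x3,x4,x6}}
  V245: {{x4,x6},{x3,x4,x6},{x4,x5,x6}}
  V345: {{x3,x4,x6}} {{x4,x5,x6}}
  V1234: {{x4,x5},{x4,x5,x6}}
  V1235: {{x5,x6},{x4,x5,x6}}
  V1245: {{x4,x5,x6}}
  V1345: {{x4,x5,x6}}
  V2345: {{x3,x4,x6}} {{x4,x5,x6}}
  V12345: {{x4,x5,x6}}
C dims 6,15,14,6; δ0: rk 5, SNF 1^5; δ1: rk 9, SNF 1^9; δ2: rk 5, SNF 1^5
degree 0: 6−5−0 = 1 → Ȟ^0 ≅ Z
degree 1: 15−9−5 = 1 → Ȟ^1 ≅ Z
degree 2: 14−5−9 = 0 → Ȟ^2 ≅ 0


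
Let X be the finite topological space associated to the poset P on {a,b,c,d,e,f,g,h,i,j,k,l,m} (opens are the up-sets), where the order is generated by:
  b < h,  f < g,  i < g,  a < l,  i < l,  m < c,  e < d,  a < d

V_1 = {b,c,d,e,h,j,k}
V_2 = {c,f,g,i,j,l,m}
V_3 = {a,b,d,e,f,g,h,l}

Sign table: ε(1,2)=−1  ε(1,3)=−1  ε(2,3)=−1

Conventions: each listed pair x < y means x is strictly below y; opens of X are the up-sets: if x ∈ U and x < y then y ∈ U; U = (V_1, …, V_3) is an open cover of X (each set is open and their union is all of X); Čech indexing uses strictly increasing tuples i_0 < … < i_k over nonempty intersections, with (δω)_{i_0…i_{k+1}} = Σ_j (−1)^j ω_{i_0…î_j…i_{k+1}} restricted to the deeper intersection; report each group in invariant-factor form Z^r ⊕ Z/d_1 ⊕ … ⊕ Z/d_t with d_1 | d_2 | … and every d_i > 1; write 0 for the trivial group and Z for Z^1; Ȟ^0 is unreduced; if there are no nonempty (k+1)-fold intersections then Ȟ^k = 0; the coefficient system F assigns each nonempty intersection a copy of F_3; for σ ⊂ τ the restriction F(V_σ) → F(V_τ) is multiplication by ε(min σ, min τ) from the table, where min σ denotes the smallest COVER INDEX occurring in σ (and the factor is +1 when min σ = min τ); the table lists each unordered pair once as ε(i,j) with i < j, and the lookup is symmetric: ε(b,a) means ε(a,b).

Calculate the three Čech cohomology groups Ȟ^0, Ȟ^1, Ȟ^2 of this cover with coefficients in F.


Ȟ^0 = 0; Ȟ^1 = 0; Ȟ^2 = 0

nonempty overlaps:
  V12={c,j} V13={b,d,e,h} V23={f,g,l}
C dims 3,3; δ0: rk_F3 3
degree 0: 3−3−0 = 0 → Ȟ^0 ≅ 0
degree 1: 3−0−3 = 0 → Ȟ^1 ≅ 0
degree 2: 0−0−0 = 0 → Ȟ^2 ≅ 0


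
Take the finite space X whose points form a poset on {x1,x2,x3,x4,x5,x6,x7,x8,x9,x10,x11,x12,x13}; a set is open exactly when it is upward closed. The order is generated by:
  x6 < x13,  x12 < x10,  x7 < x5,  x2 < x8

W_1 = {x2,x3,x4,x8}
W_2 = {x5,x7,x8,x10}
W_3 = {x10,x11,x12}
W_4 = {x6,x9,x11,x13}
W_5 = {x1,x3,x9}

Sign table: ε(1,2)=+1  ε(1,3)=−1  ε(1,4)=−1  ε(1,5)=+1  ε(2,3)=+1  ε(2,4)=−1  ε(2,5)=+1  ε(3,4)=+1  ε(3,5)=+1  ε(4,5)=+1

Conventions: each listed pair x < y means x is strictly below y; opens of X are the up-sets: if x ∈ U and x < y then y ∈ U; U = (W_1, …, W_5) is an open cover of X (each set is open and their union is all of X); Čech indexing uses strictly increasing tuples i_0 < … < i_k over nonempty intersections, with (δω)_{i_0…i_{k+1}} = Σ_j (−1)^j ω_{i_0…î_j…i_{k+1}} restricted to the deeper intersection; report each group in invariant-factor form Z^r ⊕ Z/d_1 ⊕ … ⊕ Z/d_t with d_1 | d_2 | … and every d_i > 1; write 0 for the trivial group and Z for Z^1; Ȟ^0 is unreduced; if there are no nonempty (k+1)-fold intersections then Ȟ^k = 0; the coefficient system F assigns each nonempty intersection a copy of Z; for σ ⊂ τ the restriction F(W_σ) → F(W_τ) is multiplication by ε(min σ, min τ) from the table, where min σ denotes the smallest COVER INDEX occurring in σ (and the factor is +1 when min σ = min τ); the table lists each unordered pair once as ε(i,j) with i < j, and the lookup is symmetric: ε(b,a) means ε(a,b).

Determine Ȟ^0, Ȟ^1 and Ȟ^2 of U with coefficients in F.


nerve of the cover:
  W12={x8} W15={x3} W23={x10} W34={x11} W45={x9}
C dims 5,5; δ0: rk 4, SNF 1^4
Ȟ^0 = (5 − 4) − 0 = 1, so Ȟ^0 ≅ Z
Ȟ^1 = (5 − 0) − 4 = 1, so Ȟ^1 ≅ Z
Ȟ^2 = (0 − 0) − 0 = 0, so Ȟ^2 ≅ 0

Ȟ^0 ≅ Z,  Ȟ^1 ≅ Z,  Ȟ^2 ≅ 0


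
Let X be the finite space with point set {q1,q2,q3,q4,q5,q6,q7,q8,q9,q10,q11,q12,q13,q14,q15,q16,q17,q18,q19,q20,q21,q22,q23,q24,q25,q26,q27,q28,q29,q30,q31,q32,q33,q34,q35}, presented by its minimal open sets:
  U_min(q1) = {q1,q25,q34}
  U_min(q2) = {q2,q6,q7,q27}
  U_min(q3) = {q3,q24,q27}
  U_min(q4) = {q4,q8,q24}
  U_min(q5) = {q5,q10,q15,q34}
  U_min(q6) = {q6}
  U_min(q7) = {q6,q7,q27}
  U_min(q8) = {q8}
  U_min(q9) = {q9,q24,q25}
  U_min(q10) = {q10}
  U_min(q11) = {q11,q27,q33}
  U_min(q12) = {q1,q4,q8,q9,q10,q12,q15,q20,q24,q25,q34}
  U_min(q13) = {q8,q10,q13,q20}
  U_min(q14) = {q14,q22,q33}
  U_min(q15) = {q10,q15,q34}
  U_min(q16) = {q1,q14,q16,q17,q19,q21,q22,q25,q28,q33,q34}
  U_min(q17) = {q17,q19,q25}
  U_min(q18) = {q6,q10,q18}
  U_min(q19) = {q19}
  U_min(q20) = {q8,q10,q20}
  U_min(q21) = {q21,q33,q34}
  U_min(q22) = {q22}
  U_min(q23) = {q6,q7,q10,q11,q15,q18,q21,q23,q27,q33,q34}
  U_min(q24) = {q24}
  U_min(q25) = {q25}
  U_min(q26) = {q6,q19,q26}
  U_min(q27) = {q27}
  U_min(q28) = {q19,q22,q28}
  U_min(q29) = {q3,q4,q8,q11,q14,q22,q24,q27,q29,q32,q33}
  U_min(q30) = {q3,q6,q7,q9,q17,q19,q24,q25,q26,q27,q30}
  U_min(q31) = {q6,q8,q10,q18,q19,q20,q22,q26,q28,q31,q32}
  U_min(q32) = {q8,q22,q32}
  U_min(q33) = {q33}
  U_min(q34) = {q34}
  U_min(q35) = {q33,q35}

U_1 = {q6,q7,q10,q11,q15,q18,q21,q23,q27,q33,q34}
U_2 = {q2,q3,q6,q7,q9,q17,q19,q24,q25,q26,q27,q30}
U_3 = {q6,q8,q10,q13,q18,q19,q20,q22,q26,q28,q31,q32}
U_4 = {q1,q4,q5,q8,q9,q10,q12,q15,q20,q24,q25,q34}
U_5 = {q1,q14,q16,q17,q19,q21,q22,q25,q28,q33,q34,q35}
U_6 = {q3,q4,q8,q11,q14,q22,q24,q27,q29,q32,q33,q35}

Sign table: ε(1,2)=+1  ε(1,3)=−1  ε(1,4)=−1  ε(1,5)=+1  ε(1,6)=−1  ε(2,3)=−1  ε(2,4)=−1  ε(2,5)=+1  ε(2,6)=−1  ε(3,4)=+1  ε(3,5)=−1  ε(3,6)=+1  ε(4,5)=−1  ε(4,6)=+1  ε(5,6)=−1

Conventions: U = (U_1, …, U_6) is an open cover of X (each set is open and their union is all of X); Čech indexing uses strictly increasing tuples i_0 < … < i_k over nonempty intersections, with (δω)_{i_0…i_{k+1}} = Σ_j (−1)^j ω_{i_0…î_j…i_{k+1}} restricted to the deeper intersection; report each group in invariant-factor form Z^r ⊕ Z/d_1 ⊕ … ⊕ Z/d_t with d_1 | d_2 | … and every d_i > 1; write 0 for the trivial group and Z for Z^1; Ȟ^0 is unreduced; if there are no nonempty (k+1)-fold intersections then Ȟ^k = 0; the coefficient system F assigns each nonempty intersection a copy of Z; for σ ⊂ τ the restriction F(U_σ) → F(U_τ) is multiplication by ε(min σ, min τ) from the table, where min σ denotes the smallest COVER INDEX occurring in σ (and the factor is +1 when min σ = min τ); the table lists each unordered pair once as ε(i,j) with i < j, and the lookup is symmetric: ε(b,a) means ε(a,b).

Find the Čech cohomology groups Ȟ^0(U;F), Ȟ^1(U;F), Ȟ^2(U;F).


Ȟ^0 ≅ Z, Ȟ^1 ≅ 0, Ȟ^2 ≅ Z/2

cover nerve:
  U12={q6,q7,q27} U13={q6,q10,q18} U14={q10,q15,q34} U15={q21,q33,q34} U16={q11,q27,q33} U23={q6,q19,q26} U24={q9,q24,q25} U25={q17,q19,q25} U26={q3,q24,q27} U34={q8,q10,q20} U35={q19,q22,q28} U36={q8,q22,q32} U45={q1,q25,q34} U46={q4,q8,q24} U56={q14,q22,q33,q35}
  U123={q6} U126={q27} U134={q10} U145={q34} U156={q33} U235={q19} U245={q25} U246={q24} U346={q8} U356={q22}
C dims 6,15,10; δ0: rk 5, SNF 1^5; δ1: rk 10, SNF 1^9·2
Ȟ^0: (6−5)−0=1 ⇒ Z
Ȟ^1: (15−10)−5=0 ⇒ 0
Ȟ^2: (10−0)−10=0 plus torsion [2] ⇒ Z/2


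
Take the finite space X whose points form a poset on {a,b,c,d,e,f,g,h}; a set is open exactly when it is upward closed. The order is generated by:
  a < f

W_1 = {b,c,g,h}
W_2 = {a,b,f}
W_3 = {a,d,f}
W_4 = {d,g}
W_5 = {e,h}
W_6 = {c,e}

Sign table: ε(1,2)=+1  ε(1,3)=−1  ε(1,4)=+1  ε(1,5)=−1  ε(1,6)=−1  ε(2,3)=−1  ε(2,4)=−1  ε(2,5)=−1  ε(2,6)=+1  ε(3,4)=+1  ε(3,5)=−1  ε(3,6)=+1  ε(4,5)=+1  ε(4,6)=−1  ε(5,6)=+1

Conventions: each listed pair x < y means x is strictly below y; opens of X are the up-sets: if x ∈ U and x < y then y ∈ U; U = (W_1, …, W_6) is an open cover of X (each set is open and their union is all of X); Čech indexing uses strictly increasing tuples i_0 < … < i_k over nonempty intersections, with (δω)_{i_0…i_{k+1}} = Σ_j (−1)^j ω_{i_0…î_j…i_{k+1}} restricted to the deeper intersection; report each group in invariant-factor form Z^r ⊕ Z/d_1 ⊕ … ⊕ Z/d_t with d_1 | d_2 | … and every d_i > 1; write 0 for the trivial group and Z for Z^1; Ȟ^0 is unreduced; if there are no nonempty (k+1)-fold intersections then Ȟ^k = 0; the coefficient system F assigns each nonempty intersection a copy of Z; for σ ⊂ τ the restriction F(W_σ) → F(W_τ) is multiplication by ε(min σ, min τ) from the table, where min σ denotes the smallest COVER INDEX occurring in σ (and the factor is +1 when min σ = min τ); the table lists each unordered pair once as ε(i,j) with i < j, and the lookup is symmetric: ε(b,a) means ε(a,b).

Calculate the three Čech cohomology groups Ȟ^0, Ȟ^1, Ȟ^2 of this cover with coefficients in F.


Ȟ^0 ≅ 0,  Ȟ^1 ≅ Z ⊕ Z/2,  Ȟ^2 ≅ 0

intersection data:
  W12={b} W14={g} W15={h} W16={c} W23={a,f} W34={d} W56={e}
C dims 6,7; δ0: rk 6, SNF 1^5·2
Ȟ^0 = (6 − 6) − 0 = 0, so Ȟ^0 ≅ 0
Ȟ^1 = (7 − 0) − 6 = 1 plus torsion [2], so Ȟ^1 ≅ Z ⊕ Z/2
Ȟ^2 = (0 − 0) − 0 = 0, so Ȟ^2 ≅ 0


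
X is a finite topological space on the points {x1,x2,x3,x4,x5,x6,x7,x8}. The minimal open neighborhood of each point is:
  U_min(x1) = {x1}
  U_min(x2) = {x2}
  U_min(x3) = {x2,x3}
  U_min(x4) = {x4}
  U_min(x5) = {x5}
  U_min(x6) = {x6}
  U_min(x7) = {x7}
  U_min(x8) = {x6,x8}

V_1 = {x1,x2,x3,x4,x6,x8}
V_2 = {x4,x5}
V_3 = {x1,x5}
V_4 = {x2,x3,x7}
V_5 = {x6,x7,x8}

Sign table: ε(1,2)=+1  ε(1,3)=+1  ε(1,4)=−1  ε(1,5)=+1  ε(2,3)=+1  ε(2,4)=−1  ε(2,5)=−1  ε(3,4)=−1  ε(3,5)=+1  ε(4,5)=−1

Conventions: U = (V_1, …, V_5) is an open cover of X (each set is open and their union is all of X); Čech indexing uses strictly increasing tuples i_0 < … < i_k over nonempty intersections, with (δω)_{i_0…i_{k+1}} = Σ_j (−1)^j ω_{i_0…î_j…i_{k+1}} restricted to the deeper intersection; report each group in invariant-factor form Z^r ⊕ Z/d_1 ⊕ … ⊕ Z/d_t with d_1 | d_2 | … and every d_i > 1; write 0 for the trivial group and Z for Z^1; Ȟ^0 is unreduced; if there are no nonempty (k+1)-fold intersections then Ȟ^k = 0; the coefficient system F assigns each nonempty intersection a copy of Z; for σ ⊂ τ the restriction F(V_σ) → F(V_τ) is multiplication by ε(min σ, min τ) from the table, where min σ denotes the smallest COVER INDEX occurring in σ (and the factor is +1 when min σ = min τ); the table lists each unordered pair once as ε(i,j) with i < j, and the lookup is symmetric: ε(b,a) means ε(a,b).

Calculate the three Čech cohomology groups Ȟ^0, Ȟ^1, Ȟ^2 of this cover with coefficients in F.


Ȟ^0(U;F) ≅ Z,  Ȟ^1(U;F) ≅ Z^2,  Ȟ^2(U;F) ≅ 0

nerve simplices:
  V12={x4} V13={x1} V14={x2,x3} V15={x6,x8} V23={x5} V45={x7}
C dims 5,6; δ0: rk 4, SNF 1^4
degree 0: 5−4−0 = 1 → Ȟ^0 ≅ Z
degree 1: 6−0−4 = 2 → Ȟ^1 ≅ Z^2
degree 2: 0−0−0 = 0 → Ȟ^2 ≅ 0


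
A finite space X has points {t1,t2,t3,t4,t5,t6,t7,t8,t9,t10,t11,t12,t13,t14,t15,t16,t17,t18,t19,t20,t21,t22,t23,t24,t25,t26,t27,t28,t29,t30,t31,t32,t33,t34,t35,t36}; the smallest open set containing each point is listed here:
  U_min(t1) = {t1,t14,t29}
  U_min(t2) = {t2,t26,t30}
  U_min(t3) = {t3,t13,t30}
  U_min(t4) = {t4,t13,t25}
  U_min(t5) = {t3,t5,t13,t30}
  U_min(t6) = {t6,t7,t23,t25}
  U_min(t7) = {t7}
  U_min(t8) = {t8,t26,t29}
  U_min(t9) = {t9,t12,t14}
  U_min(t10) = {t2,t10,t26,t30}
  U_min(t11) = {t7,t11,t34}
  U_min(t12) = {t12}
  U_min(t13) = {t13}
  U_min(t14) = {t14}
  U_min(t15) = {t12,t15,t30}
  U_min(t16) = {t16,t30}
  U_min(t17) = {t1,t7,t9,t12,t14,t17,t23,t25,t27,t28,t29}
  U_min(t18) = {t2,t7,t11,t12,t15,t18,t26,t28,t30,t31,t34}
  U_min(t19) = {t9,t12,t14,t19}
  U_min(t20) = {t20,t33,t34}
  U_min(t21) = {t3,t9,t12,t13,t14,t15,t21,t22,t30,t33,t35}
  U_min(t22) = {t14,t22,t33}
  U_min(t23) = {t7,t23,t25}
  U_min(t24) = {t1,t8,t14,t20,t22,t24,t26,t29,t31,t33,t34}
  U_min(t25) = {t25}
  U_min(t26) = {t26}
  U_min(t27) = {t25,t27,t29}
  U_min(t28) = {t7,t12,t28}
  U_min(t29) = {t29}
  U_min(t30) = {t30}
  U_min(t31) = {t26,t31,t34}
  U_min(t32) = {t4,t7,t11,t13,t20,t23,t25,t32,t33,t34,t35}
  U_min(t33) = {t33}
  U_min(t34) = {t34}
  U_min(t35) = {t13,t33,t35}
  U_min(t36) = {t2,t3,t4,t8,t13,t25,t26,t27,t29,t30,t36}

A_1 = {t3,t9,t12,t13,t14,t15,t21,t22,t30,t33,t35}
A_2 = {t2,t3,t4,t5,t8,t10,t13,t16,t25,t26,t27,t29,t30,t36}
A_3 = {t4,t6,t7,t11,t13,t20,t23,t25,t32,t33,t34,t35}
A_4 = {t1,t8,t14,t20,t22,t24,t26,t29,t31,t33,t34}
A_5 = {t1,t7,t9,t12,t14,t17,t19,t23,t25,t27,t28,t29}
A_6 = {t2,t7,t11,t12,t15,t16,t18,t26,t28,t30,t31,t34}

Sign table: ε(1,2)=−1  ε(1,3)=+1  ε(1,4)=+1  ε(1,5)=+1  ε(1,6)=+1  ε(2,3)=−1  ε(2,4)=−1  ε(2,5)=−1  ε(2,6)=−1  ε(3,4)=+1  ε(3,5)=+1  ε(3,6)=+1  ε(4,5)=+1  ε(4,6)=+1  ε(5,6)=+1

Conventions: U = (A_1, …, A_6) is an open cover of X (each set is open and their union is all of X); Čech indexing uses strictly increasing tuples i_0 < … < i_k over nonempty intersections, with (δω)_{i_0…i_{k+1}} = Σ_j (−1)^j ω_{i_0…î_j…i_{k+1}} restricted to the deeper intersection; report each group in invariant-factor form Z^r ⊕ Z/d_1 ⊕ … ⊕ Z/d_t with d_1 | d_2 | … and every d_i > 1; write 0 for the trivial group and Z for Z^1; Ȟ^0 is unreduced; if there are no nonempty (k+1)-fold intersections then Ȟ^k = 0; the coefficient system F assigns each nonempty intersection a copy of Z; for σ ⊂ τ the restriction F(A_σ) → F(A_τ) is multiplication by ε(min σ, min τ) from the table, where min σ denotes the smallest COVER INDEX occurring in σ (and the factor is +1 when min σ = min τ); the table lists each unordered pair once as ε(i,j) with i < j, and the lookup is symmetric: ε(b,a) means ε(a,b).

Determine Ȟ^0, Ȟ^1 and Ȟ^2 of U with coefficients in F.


nonempty overlaps:
  A12={t3,t13,t30} A13={t13,t33,t35} A14={t14,t22,t33} A15={t9,t12,t14} A16={t12,t15,t30} A23={t4,t13,t25} A24={t8,t26,t29} A25={t25,t27,t29} A26={t2,t16,t26,t30} A34={t20,t33,t34} A35={t7,t23,t25} A36={t7,t11,t34} A45={t1,t14,t29} A46={t26,t31,t34} A56={t7,t12,t28}
  A123={t13} A126={t30} A134={t33} A145={t14} A156={t12} A235={t25} A245={t29} A246={t26} A346={t34} A356={t7}
C dims 6,15,10; δ0: rk 5, SNF 1^5; δ1: rk 10, SNF 1^9·2
degree 0: 6−5−0 = 1 → Ȟ^0 ≅ Z
degree 1: 15−10−5 = 0 → Ȟ^1 ≅ 0
degree 2: 10−0−10 = 0 plus torsion [2] → Ȟ^2 ≅ Z/2

Ȟ^0 ≅ Z, Ȟ^1 ≅ 0 and Ȟ^2 ≅ Z/2


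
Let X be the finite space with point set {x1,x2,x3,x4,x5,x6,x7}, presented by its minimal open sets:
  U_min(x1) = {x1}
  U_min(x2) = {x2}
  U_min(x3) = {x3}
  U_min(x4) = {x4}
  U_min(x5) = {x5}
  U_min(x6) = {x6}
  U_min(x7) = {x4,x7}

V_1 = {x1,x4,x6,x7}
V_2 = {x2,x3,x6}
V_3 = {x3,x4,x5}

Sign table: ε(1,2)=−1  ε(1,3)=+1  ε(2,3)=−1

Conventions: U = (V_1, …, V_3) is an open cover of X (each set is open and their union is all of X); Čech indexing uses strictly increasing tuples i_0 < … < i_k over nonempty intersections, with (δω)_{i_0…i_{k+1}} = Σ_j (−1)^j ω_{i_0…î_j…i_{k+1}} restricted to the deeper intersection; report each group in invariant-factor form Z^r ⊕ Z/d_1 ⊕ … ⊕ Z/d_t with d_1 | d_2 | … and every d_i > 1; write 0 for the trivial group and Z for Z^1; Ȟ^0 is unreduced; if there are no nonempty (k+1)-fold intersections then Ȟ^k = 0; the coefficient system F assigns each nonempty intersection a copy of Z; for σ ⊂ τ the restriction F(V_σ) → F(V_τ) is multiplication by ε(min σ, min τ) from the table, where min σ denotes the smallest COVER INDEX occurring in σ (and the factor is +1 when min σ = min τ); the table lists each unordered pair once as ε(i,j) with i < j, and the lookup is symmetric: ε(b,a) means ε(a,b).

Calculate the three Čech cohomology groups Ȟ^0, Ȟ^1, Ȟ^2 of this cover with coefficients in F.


cover nerve:
  V12={x6} V13={x4} V23={x3}
C dims 3,3; δ0: rk 2, SNF 1^2
Ȟ^0: (3−2)−0=1 ⇒ Z
Ȟ^1: (3−0)−2=1 ⇒ Z
Ȟ^2: (0−0)−0=0 ⇒ 0

Ȟ^0(U;F) ≅ Z; Ȟ^1(U;F) ≅ Z; Ȟ^2(U;F) ≅ 0


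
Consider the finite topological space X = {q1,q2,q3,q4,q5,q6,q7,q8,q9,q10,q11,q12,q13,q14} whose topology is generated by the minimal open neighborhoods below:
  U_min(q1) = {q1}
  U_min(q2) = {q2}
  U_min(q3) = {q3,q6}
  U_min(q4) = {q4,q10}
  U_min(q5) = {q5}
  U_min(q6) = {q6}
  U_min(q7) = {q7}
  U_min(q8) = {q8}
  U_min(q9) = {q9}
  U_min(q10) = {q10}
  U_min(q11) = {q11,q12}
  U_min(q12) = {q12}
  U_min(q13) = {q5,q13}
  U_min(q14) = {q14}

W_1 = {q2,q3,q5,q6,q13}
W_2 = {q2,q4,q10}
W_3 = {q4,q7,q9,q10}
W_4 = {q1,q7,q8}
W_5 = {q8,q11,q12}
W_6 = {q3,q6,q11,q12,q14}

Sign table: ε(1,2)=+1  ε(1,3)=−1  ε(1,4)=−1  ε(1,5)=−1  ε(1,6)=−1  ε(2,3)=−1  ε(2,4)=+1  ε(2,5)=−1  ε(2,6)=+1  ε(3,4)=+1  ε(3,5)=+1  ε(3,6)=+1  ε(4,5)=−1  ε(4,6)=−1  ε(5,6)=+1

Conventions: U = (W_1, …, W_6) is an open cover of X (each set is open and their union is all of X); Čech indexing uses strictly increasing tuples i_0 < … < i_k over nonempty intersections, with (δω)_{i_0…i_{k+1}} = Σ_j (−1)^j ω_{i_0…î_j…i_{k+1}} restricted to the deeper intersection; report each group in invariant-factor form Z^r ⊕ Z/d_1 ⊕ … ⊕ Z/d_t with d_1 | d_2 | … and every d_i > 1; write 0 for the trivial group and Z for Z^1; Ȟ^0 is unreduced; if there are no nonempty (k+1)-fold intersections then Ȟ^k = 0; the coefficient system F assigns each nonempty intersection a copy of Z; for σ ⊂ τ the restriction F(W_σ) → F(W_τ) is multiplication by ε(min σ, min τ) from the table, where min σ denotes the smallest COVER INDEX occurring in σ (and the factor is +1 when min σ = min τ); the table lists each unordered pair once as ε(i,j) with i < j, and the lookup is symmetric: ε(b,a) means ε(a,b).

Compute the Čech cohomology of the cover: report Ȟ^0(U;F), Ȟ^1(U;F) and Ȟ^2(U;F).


nonempty overlaps:
  W12={q2} W16={q3,q6} W23={q4,q10} W34={q7} W45={q8} W56={q11,q12}
C dims 6,6; δ0: rk 6, SNF 1^5·2
degree 0: 6−6−0 = 0 → Ȟ^0 ≅ 0
degree 1: 6−0−6 = 0 plus torsion [2] → Ȟ^1 ≅ Z/2
degree 2: 0−0−0 = 0 → Ȟ^2 ≅ 0

Ȟ^0 ≅ 0, Ȟ^1 ≅ Z/2, Ȟ^2 ≅ 0


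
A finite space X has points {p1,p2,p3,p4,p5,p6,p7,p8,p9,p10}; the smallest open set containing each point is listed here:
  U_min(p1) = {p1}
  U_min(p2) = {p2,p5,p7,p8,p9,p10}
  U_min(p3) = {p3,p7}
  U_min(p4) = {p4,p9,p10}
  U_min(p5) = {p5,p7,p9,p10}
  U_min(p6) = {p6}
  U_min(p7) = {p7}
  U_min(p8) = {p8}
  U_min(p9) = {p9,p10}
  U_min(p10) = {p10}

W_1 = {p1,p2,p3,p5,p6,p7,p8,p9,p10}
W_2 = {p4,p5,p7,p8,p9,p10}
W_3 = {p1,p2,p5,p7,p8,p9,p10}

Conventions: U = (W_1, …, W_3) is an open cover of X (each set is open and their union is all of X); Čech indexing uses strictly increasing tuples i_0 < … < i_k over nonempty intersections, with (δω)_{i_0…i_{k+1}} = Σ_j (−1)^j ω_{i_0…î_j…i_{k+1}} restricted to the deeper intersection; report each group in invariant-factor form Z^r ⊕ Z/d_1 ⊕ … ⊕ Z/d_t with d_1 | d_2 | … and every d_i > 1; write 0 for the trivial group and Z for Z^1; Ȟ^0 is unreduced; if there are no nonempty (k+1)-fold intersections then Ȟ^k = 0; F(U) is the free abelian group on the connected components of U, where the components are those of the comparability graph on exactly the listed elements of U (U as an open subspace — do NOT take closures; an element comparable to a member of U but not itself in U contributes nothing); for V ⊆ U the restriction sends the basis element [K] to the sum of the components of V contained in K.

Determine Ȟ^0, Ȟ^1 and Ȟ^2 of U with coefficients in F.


nonempty intersections:
  W12={p5,p7,p8,p9,p10} W13={p1,p2,p5,p7,p8,p9,p10} W23={p5,p7,p8,p9,p10}
  W123={p5,p7,p8,p9,p10}
components per intersection:
  W1: {p1} {p2,p3,p5,p7,p8,p9,p10} {p6}
  W2: {p4,p5,p7,p9,p10} {p8}
  W3: {p1} {p2,p5,p7,p8,p9,p10}
  W12: {p5,p7,p9,p10} {p8}
  W13: {p1} {p2,p5,p7,p8,p9,p10}
  W23: {p5,p7,p9,p10} {p8}
  W123: {p5,p7,p9,p10} {p8}
C dims 7,6,2; δ0: rk 4, SNF 1^4; δ1: rk 2, SNF 1^2
Ȟ^0: (7−4)−0=3 ⇒ Z^3
Ȟ^1: (6−2)−4=0 ⇒ 0
Ȟ^2: (2−0)−2=0 ⇒ 0

Ȟ^0 = Z^3, Ȟ^1 = 0 and Ȟ^2 = 0


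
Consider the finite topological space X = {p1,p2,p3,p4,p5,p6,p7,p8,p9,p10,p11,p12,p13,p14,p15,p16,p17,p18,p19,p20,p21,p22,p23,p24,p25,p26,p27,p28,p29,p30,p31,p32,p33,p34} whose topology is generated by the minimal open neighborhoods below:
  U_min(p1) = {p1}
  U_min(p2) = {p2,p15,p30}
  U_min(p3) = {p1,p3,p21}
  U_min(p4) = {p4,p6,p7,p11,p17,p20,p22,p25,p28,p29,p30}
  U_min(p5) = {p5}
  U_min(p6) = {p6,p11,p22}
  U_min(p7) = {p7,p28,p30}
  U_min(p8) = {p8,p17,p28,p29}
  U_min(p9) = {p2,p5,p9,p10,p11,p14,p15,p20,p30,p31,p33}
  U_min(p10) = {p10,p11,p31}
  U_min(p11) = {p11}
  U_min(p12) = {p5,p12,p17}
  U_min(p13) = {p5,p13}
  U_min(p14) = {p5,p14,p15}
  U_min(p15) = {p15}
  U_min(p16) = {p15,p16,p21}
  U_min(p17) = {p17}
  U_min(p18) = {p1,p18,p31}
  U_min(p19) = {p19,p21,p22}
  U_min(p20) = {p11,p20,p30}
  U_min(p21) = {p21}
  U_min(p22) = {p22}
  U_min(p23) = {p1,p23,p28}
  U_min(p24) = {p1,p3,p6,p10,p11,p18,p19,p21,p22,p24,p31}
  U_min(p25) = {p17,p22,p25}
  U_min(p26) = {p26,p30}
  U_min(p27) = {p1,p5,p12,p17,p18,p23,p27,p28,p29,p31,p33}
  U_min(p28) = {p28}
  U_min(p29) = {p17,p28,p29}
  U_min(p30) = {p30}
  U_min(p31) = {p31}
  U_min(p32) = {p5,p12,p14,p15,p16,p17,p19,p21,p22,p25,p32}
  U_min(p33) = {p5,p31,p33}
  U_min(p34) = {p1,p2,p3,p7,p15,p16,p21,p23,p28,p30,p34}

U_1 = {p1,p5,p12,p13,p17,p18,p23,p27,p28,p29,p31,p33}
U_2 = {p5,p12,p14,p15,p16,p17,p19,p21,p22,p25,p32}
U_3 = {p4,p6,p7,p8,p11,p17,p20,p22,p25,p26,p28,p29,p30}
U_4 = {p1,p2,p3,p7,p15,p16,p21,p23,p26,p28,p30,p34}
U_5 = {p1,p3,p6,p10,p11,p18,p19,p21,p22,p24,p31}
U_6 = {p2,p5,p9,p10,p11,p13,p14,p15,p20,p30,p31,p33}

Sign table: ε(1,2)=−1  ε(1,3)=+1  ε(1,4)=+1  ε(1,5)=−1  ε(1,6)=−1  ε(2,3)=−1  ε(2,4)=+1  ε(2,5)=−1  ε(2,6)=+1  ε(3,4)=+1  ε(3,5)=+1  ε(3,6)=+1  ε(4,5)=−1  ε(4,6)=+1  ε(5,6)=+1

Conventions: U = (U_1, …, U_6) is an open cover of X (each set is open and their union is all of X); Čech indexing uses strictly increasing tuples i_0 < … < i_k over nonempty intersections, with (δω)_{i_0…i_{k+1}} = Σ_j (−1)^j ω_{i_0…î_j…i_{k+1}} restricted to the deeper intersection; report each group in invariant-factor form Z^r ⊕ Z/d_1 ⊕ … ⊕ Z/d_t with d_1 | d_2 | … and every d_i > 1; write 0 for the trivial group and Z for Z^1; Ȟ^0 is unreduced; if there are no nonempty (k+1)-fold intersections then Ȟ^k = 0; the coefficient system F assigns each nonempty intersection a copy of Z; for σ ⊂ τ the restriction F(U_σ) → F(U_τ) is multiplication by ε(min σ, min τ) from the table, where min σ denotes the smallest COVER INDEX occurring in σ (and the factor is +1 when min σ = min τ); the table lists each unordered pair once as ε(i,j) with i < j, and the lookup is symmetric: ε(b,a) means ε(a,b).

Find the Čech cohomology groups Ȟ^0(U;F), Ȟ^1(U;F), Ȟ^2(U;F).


cover nerve:
  U12={p5,p12,p17} U13={p17,p28,p29} U14={p1,p23,p28} U15={p1,p18,p31} U16={p5,p13,p31,p33} U23={p17,p22,p25} U24={p15,p16,p21} U25={p19,p21,p22} U26={p5,p14,p15} U34={p7,p26,p28,p30} U35={p6,p11,p22} U36={p11,p20,p30} U45={p1,p3,p21} U46={p2,p15,p30} U56={p10,p11,p31}
  U123={p17} U126={p5} U134={p28} U145={p1} U156={p31} U235={p22} U245={p21} U246={p15} U346={p30} U356={p11}
C dims 6,15,10; δ0: rk 6, SNF 1^5·2; δ1: rk 9, SNF 1^9
Ȟ^0: (6−6)−0=0 ⇒ 0
Ȟ^1: (15−9)−6=0 plus torsion [2] ⇒ Z/2
Ȟ^2: (10−0)−9=1 ⇒ Z

Ȟ^0(U;F) ≅ 0; Ȟ^1(U;F) ≅ Z/2; Ȟ^2(U;F) ≅ Z


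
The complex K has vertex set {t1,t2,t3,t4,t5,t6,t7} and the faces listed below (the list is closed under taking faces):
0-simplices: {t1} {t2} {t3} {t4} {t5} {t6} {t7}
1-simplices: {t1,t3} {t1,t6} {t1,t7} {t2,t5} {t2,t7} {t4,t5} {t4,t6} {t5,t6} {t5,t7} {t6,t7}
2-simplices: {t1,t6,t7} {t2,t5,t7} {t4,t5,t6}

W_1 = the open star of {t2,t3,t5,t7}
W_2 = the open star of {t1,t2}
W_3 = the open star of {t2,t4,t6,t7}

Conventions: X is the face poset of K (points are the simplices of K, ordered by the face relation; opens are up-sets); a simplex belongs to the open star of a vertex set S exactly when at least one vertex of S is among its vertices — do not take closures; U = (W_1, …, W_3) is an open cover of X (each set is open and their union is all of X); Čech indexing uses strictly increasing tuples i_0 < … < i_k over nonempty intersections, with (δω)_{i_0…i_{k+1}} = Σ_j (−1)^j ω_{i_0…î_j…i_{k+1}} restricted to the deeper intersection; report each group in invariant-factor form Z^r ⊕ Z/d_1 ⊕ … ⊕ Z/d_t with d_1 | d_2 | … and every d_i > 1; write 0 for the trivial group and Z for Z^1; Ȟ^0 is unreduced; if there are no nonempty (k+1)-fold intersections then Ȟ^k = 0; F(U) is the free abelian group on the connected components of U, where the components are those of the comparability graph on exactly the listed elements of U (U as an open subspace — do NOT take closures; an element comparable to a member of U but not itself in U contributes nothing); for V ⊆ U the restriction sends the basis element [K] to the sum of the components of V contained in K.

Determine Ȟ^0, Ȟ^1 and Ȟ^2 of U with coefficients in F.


Ȟ^0 ≅ Z, Ȟ^1 ≅ Z, Ȟ^2 ≅ 0

cover nerve:
  W1={{t2},{t3},{t5},{t7},{t1,t3},{t1,t7},{t2,t5},{t2,t7},{t4,t5},{t5,t6},{t5,t7},{t6,t7},{t1,t6,t7},{t2,t5,t7},{t4,t5,t6}} W2={{t1},{t2},{t1,t3},{t1,t6},{t1,t7},{t2,t5},{t2,t7},{t1,t6,t7},{t2,t5,t7}} W3={{t2},{t4},{t6},{t7},{t1,t6},{t1,t7},{t2,t5},{t2,t7},{t4,t5},{t4,t6},{t5,t6},{t5,t7},{t6,t7},{t1,t6,t7},{t2,t5,t7},{t4,t5,t6}}
  W12={{t2},{t1,t3},{t1,t7},{t2,t5},{t2,t7},{t1,t6,t7},{t2,t5,t7}} W13={{t2},{t7},{t1,t7},{t2,t5},{t2,t7},{t4,t5},{t5,t6},{t5,t7},{t6,t7},{t1,t6,t7},{t2,t5,t7},{t4,t5,t6}} W23={{t2},{t1,t6},{t1,t7},{t2,t5},{t2,t7},{t1,t6,t7},{t2,t5,t7}}
  W123={{t2},{t1,t7},{t2,t5},{t2,t7},{t1,t6,t7},{t2,t5,t7}}
components per intersection:
  W1: {{t2},{t5},{t7},{t1,t7},{t2,t5},{t2,t7},{t4,t5},{t5,t6},{t5,t7},{t6,t7},{t1,t6,t7},{t2,t5,t7},{t4,t5,t6}} {{t3},{t1,t3}}
  W2: {{t1},{t1,t3},{t1,t6},{t1,t7},{t1,t6,t7}} {{t2},{t2,t5},{t2,t7},{t2,t5,t7}}
  W3: {{t2},{t4},{t6},{t7},{t1,t6},{t1,t7},{t2,t5},{t2,t7},{t4,t5},{t4,t6},{t5,t6},{t5,t7},{t6,t7},{t1,t6,t7},{t2,t5,t7},{t4,t5,t6}}
  W12: {{t2},{t2,t5},{t2,t7},{t2,t5,t7}} {{t1,t3}} {{t1,t7},{t1,t6,t7}}
  W13: {{t2},{t7},{t1,t7},{t2,t5},{t2,t7},{t5,t7},{t6,t7},{t1,t6,t7},{t2,t5,t7}} {{t4,t5},{t5,t6},{t4,t5,t6}}
  W23: {{t2},{t2,t5},{t2,t7},{t2,t5,t7}} {{t1,t6},{t1,t7},{t1,t6,t7}}
  W123: {{t2},{t2,t5},{t2,t7},{t2,t5,t7}} {{t1,t7},{t1,t6,t7}}
C dims 5,7,2; δ0: rk 4, SNF 1^4; δ1: rk 2, SNF 1^2
Ȟ^0: (5−4)−0=1 ⇒ Z
Ȟ^1: (7−2)−4=1 ⇒ Z
Ȟ^2: (2−0)−2=0 ⇒ 0


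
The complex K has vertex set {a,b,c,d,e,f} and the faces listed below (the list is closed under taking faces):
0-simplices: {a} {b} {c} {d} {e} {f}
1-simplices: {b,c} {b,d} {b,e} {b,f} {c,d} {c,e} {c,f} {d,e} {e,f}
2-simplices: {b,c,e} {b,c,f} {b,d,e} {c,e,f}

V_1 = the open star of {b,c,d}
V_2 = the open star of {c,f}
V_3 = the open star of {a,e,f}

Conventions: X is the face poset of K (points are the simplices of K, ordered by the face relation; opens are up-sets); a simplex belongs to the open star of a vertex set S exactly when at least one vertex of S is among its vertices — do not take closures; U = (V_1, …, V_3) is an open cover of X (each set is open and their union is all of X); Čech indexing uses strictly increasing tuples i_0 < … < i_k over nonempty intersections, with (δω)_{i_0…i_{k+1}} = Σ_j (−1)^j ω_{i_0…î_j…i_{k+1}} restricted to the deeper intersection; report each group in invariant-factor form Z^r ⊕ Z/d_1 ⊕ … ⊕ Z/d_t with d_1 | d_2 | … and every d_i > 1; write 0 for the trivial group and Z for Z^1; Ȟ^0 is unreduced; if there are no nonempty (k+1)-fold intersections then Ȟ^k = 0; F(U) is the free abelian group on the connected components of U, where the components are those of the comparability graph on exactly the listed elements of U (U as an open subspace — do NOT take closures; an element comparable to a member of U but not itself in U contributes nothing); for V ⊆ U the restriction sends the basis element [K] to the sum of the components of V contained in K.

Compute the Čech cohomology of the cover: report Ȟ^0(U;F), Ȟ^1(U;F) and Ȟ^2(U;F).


intersection data:
  V1={{b},{c},{d},{b,c},{b,d},{b,e},{b,f},{c,d},{c,e},{c,f},{d,e},{b,c,e},{b,c,f},{b,d,e},{c,e,f}} V2={{c},{f},{b,c},{b,f},{c,d},{c,e},{c,f},{e,f},{b,c,e},{b,c,f},{c,e,f}} V3={{a},{e},{f},{b,e},{b,f},{c,e},{c,f},{d,e},{e,f},{b,c,e},{b,c,f},{b,d,e},{c,e,f}}
  V12={{c},{b,c},{b,f},{c,d},{c,e},{c,f},{b,c,e},{b,c,f},{c,e,f}} V13={{b,e},{b,f},{c,e},{c,f},{d,e},{b,c,e},{b,c,f},{b,d,e},{c,e,f}} V23={{f},{b,f},{c,e},{c,f},{e,f},{b,c,e},{b,c,f},{c,e,f}}
  V123={{b,f},{c,e},{c,f},{b,c,e},{b,c,f},{c,e,f}}
components per intersection:
  V1: {{b},{c},{d},{b,c},{b,d},{b,e},{b,f},{c,d},{c,e},{c,f},{d,e},{b,c,e},{b,c,f},{b,d,e},{c,e,f}}
  V2: {{c},{f},{b,c},{b,f},{c,d},{c,e},{c,f},{e,f},{b,c,e},{b,c,f},{c,e,f}}
  V3: {{a}} {{e},{f},{b,e},{b,f},{c,e},{c,f},{d,e},{e,f},{b,c,e},{b,c,f},{b,d,e},{c,e,f}}
  V12: {{c},{b,c},{b,f},{c,d},{c,e},{c,f},{b,c,e},{b,c,f},{c,e,f}}
  V13: {{b,e},{b,f},{c,e},{c,f},{d,e},{b,c,e},{b,c,f},{b,d,e},{c,e,f}}
  V23: {{f},{b,f},{c,e},{c,f},{e,f},{b,c,e},{b,c,f},{c,e,f}}
  V123: {{b,f},{c,e},{c,f},{b,c,e},{b,c,f},{c,e,f}}
C dims 4,3,1; δ0: rk 2, SNF 1^2; δ1: rk 1, SNF 1^1
Ȟ^0 = (4 − 2) − 0 = 2, so Ȟ^0 ≅ Z^2
Ȟ^1 = (3 − 1) − 2 = 0, so Ȟ^1 ≅ 0
Ȟ^2 = (1 − 0) − 1 = 0, so Ȟ^2 ≅ 0

Ȟ^0(U;F) ≅ Z^2, Ȟ^1(U;F) ≅ 0 and Ȟ^2(U;F) ≅ 0
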